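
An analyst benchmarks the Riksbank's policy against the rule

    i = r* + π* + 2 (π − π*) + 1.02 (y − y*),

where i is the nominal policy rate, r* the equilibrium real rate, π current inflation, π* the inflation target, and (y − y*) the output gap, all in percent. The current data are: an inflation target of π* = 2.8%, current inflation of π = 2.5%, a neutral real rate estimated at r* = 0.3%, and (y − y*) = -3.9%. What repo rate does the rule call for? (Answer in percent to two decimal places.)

-1.48%

i = 0.3 + 2.8 + 2 × (2.5 − 2.8) + 1.02 × (-3.9)
   = 0.3 + 2.8 − 0.6 − 3.978 = -1.48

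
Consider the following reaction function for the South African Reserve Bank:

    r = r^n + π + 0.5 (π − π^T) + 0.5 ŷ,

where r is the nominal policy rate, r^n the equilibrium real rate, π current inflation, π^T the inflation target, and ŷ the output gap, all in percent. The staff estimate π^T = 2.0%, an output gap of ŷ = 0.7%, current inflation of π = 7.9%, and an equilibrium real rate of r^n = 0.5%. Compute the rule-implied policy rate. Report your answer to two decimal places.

r = 0.5 + 7.9 + 0.5 × (7.9 − 2.0) + 0.5 × 0.7
   = 0.5 + 7.9 + 2.95 + 0.35 = 11.70

11.70%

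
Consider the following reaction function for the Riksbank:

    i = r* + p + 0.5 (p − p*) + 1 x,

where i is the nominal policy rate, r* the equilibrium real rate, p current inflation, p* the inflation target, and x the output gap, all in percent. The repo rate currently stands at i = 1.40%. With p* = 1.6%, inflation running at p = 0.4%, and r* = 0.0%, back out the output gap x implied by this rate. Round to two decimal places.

1 x = 1.40 − 0.0 − 0.4 − 0.5 × (0.4 − 1.6) = 1.6
x = 1.6 / 1 = 1.60

1.60%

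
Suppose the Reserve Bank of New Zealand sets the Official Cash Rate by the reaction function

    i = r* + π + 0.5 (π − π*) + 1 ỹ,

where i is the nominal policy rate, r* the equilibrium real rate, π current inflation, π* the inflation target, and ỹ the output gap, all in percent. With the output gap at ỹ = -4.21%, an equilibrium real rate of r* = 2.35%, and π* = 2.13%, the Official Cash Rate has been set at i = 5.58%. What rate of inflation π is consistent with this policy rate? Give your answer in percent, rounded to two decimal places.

Collecting π: i = r* + (1 + 0.5) π − 0.5 π* + 1 ỹ
1.5 π = 5.58 − 2.35 + 0.5 × 2.13 − 1 × (-4.21) = 8.505
π = 8.505 / 1.5 = 5.67

5.67%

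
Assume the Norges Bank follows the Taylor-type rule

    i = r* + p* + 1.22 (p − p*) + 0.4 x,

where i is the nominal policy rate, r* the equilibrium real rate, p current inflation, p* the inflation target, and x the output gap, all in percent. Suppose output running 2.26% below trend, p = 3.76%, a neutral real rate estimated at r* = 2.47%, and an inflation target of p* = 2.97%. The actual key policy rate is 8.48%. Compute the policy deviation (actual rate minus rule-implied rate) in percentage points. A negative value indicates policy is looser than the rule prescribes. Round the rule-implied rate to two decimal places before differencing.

2.98 pp

Output 2.26% below potential → x = -2.26.
i = 2.47 + 2.97 + 1.22 × (3.76 − 2.97) + 0.4 × (-2.26)
   = 2.47 + 2.97 + 0.9638 − 0.904 = 5.50
Deviation = 8.48 − 5.50 = 2.98 pp.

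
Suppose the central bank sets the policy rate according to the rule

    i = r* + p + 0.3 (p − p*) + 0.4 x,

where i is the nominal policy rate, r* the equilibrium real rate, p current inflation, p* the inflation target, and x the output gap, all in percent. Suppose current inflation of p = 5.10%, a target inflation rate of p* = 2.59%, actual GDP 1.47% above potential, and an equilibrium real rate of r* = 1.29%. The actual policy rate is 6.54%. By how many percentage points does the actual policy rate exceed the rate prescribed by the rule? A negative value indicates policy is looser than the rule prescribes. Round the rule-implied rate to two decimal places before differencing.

Output 1.47% above potential → x = 1.47.
i = 1.29 + 5.10 + 0.3 × (5.10 − 2.59) + 0.4 × 1.47
   = 1.29 + 5.1 + 0.753 + 0.588 = 7.73
Deviation = 6.54 − 7.73 = -1.19 pp.

-1.19 pp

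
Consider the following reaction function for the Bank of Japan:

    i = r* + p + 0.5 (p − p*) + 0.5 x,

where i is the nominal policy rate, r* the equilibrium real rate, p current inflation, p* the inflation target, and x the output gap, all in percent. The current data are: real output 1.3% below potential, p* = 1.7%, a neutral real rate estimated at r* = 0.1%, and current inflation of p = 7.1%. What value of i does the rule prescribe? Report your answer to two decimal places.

Output 1.3% below potential → x = -1.3.
i = 0.1 + 7.1 + 0.5 × (7.1 − 1.7) + 0.5 × (-1.3)
   = 0.1 + 7.1 + 2.7 − 0.65 = 9.25

9.25%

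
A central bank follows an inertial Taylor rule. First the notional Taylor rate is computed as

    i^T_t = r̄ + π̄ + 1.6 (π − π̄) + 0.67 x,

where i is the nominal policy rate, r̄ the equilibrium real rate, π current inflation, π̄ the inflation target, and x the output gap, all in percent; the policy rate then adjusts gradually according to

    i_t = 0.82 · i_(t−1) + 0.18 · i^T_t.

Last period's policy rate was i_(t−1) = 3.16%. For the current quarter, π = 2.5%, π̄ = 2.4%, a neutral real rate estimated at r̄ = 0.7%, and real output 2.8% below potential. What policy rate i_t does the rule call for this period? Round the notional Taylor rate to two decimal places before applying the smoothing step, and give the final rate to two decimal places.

Output 2.8% below potential → x = -2.8.
i^T_t = 0.7 + 2.4 + 1.6 × (2.5 − 2.4) + 0.67 × (-2.8)
   = 0.7 + 2.4 + 0.16 − 1.876 = 1.38
i_t = 0.82 × 3.16 + 0.18 × 1.38 = 2.5912 + 0.2484 = 2.84

2.84%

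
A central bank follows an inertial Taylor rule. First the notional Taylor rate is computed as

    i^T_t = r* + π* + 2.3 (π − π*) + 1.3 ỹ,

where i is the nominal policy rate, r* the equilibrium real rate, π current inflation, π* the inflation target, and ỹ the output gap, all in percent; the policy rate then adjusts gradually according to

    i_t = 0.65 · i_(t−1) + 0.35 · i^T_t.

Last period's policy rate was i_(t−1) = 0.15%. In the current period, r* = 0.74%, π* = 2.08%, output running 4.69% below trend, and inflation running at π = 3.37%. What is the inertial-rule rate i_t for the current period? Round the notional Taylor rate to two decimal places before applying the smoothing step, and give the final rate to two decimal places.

-0.01%

Output 4.69% below potential → ỹ = -4.69.
i^T_t = 0.74 + 2.08 + 2.3 × (3.37 − 2.08) + 1.3 × (-4.69)
   = 0.74 + 2.08 + 2.967 − 6.097 = -0.31
i_t = 0.65 × 0.15 + 0.35 × (-0.31) = 0.0975 − 0.1085 = -0.01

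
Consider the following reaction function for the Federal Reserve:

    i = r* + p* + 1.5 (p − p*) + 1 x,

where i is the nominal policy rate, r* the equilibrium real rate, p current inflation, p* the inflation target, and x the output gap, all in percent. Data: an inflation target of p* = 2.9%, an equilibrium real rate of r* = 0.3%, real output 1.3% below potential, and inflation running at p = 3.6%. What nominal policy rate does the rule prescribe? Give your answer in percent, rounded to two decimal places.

Output 1.3% below potential → x = -1.3.
i = 0.3 + 2.9 + 1.5 × (3.6 − 2.9) + 1 × (-1.3)
   = 0.3 + 2.9 + 1.05 − 1.3 = 2.95

2.95%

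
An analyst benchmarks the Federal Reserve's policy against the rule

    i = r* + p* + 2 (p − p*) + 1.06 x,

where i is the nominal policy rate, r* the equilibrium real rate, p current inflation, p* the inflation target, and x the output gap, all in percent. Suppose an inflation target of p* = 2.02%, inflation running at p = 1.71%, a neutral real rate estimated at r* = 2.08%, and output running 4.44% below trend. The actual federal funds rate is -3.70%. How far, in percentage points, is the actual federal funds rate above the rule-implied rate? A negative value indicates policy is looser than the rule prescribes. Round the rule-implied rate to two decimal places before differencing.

Output 4.44% below potential → x = -4.44.
i = 2.08 + 2.02 + 2 × (1.71 − 2.02) + 1.06 × (-4.44)
   = 2.08 + 2.02 − 0.62 − 4.7064 = -1.23
Deviation = -3.70 − (-1.23) = -2.47 pp.

-2.47 pp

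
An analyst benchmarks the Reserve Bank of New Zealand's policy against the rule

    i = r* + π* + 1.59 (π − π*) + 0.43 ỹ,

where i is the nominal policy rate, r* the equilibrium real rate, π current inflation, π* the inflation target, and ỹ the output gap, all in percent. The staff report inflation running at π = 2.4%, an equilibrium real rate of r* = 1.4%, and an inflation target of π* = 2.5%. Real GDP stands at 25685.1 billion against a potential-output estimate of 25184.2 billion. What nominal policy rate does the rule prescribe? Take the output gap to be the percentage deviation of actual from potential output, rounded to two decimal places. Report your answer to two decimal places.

4.60%

Output gap = 100 × (25685.1 − 25184.2) / 25184.2 = 1.99%.
i = 1.40 + 2.50 + 1.59 × (2.40 − 2.50) + 0.43 × 1.99
   = 1.40 + 2.5 − 0.159 + 0.8557 = 4.60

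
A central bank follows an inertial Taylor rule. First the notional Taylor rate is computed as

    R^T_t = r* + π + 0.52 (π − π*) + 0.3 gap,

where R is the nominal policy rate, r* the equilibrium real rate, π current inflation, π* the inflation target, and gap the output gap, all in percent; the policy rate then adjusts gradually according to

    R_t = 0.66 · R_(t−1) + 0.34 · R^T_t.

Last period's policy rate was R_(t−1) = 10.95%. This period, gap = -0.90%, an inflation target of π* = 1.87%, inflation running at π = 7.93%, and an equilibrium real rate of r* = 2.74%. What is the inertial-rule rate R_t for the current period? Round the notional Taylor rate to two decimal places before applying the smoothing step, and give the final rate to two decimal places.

11.83%

R^T_t = 2.74 + 7.93 + 0.52 × (7.93 − 1.87) + 0.3 × (-0.90)
   = 2.74 + 7.93 + 3.1512 − 0.27 = 13.55
R_t = 0.66 × 10.95 + 0.34 × 13.55 = 7.227 + 4.607 = 11.83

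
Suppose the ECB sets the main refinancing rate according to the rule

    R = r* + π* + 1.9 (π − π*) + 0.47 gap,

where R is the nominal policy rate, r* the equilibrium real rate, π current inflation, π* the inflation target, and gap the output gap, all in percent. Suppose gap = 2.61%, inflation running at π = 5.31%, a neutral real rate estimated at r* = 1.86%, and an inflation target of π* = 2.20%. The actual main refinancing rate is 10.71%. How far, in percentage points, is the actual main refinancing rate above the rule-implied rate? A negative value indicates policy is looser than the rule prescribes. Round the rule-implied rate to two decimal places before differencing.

-0.49 pp

R = 1.86 + 2.20 + 1.9 × (5.31 − 2.20) + 0.47 × 2.61
   = 1.86 + 2.2 + 5.909 + 1.2267 = 11.20
Deviation = 10.71 − 11.20 = -0.49 pp.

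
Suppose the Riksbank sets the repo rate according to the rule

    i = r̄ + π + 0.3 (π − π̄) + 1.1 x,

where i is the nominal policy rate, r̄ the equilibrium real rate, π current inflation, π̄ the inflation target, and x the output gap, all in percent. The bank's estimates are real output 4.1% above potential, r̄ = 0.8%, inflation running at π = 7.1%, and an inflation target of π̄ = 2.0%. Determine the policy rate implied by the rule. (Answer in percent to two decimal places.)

Output 4.1% above potential → x = 4.1.
i = 0.8 + 7.1 + 0.3 × (7.1 − 2.0) + 1.1 × 4.1
   = 0.8 + 7.1 + 1.53 + 4.51 = 13.94

13.94%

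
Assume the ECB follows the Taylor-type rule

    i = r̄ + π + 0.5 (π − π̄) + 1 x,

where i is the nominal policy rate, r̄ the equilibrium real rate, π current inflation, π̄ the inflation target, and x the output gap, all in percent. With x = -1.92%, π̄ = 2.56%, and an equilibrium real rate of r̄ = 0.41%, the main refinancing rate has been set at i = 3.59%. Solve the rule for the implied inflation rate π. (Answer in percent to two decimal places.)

4.25%

Collecting π: i = r̄ + (1 + 0.5) π − 0.5 π̄ + 1 x
1.5 π = 3.59 − 0.41 + 0.5 × 2.56 − 1 × (-1.92) = 6.38
π = 6.38 / 1.5 = 4.25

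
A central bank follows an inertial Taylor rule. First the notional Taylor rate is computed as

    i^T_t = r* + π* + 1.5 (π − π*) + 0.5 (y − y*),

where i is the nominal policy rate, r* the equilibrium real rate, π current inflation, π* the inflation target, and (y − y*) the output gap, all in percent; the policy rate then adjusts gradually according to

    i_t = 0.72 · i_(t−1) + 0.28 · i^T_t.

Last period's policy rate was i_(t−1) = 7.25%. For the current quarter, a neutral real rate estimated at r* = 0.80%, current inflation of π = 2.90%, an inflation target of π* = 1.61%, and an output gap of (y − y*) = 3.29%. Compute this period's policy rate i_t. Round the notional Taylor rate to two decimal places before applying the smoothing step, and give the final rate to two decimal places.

i^T_t = 0.80 + 1.61 + 1.5 × (2.90 − 1.61) + 0.5 × 3.29
   = 0.80 + 1.61 + 1.935 + 1.645 = 5.99
i_t = 0.72 × 7.25 + 0.28 × 5.99 = 5.22 + 1.6772 = 6.90

6.90%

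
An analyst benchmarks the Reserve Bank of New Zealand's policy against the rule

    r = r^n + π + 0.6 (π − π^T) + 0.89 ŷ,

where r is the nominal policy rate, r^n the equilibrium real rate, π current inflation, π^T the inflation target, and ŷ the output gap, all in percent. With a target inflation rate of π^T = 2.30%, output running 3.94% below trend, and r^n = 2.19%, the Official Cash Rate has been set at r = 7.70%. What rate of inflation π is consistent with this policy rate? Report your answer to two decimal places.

6.50%

Output 3.94% below potential → ŷ = -3.94.
Collecting π: r = r^n + (1 + 0.6) π − 0.6 π^T + 0.89 ŷ
1.6 π = 7.70 − 2.19 + 0.6 × 2.30 − 0.89 × (-3.94) = 10.3966
π = 10.3966 / 1.6 = 6.50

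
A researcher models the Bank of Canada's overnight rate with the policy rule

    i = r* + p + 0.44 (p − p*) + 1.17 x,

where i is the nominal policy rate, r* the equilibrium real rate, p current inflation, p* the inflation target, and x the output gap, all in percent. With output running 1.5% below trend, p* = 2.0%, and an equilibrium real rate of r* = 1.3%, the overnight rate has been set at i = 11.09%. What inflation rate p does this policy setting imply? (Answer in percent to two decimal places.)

Output 1.5% below potential → x = -1.5.
Collecting p: i = r* + (1 + 0.44) p − 0.44 p* + 1.17 x
1.44 p = 11.09 − 1.3 + 0.44 × 2.0 − 1.17 × (-1.5) = 12.425
p = 12.425 / 1.44 = 8.63

8.63%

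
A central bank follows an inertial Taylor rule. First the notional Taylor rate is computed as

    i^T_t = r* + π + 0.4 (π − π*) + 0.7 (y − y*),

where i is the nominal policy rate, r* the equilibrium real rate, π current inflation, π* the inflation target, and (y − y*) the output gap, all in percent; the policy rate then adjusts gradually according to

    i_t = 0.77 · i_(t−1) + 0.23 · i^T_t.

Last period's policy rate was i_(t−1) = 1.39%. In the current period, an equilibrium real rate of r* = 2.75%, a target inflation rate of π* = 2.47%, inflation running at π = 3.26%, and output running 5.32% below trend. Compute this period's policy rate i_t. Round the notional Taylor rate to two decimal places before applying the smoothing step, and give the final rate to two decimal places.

1.67%

Output 5.32% below potential → (y − y*) = -5.32.
i^T_t = 2.75 + 3.26 + 0.4 × (3.26 − 2.47) + 0.7 × (-5.32)
   = 2.75 + 3.26 + 0.316 − 3.724 = 2.60
i_t = 0.77 × 1.39 + 0.23 × 2.60 = 1.0703 + 0.598 = 1.67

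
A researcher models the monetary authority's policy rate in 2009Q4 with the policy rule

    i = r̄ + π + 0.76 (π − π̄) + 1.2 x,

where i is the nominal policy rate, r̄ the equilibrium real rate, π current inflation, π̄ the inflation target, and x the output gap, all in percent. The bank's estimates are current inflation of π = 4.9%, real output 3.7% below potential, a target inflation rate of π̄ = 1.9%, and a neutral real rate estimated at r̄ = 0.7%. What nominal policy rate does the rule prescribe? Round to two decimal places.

3.44%

Output 3.7% below potential → x = -3.7.
i = 0.7 + 4.9 + 0.76 × (4.9 − 1.9) + 1.2 × (-3.7)
   = 0.7 + 4.9 + 2.28 − 4.44 = 3.44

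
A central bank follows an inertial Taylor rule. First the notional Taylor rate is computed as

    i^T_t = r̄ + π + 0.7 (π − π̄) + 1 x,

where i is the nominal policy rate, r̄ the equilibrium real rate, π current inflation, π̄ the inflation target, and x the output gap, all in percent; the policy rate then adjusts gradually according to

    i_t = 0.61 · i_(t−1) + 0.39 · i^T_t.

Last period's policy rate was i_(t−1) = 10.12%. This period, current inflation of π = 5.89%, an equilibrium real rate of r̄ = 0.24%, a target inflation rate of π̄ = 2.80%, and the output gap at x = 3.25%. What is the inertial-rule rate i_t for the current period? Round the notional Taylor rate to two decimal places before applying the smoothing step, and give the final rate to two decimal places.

10.67%

i^T_t = 0.24 + 5.89 + 0.7 × (5.89 − 2.80) + 1 × 3.25
   = 0.24 + 5.89 + 2.163 + 3.25 = 11.54
i_t = 0.61 × 10.12 + 0.39 × 11.54 = 6.1732 + 4.5006 = 10.67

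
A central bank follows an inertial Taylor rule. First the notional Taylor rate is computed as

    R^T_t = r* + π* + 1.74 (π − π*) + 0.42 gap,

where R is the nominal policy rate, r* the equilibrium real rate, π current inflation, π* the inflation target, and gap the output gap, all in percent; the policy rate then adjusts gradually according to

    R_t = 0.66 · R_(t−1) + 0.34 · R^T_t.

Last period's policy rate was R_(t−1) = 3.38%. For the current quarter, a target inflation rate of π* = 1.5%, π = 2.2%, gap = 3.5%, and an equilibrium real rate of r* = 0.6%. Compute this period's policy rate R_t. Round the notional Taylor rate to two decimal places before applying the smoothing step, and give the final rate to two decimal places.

R^T_t = 0.6 + 1.5 + 1.74 × (2.2 − 1.5) + 0.42 × 3.5
   = 0.6 + 1.5 + 1.218 + 1.47 = 4.79
R_t = 0.66 × 3.38 + 0.34 × 4.79 = 2.2308 + 1.6286 = 3.86

3.86%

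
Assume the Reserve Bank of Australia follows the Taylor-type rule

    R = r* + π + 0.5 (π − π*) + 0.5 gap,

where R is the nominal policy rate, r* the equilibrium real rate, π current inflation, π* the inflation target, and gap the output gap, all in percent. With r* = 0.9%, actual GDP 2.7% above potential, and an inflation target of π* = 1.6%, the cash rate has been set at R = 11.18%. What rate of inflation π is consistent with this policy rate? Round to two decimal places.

6.49%

Output 2.7% above potential → gap = 2.7.
Collecting π: R = r* + (1 + 0.5) π − 0.5 π* + 0.5 gap
1.5 π = 11.18 − 0.9 + 0.5 × 1.6 − 0.5 × 2.7 = 9.73
π = 9.73 / 1.5 = 6.49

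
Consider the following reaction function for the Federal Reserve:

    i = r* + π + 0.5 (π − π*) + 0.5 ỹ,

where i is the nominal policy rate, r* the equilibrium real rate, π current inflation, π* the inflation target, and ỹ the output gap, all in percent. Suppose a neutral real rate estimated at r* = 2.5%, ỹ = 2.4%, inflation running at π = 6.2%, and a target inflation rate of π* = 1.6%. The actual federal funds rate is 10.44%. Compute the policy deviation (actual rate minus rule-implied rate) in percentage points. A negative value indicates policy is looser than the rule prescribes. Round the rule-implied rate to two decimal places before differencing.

-1.76 pp

i = 2.5 + 6.2 + 0.5 × (6.2 − 1.6) + 0.5 × 2.4
   = 2.5 + 6.2 + 2.3 + 1.2 = 12.20
Deviation = 10.44 − 12.20 = -1.76 pp.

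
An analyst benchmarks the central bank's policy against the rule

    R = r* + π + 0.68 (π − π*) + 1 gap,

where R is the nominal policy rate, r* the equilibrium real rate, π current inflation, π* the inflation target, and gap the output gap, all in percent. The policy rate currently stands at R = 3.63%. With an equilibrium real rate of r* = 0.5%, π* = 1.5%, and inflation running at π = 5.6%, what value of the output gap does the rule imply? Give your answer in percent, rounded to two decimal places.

-5.26%

1 gap = 3.63 − 0.5 − 5.6 − 0.68 × (5.6 − 1.5) = -5.258
gap = -5.258 / 1 = -5.26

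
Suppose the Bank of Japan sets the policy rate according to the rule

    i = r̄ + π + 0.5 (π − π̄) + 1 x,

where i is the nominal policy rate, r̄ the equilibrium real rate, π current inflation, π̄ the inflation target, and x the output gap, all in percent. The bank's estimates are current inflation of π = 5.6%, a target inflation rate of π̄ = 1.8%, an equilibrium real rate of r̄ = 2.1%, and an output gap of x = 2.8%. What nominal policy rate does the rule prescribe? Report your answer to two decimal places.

12.40%

i = 2.1 + 5.6 + 0.5 × (5.6 − 1.8) + 1 × 2.8
   = 2.1 + 5.6 + 1.9 + 2.8 = 12.40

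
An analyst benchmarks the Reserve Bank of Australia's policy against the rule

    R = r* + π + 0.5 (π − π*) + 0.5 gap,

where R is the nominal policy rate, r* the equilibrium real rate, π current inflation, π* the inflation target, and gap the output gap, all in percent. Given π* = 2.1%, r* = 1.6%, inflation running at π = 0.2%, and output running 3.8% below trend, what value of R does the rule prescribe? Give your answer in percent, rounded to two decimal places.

-1.05%

Output 3.8% below potential → gap = -3.8.
R = 1.6 + 0.2 + 0.5 × (0.2 − 2.1) + 0.5 × (-3.8)
   = 1.6 + 0.2 − 0.95 − 1.9 = -1.05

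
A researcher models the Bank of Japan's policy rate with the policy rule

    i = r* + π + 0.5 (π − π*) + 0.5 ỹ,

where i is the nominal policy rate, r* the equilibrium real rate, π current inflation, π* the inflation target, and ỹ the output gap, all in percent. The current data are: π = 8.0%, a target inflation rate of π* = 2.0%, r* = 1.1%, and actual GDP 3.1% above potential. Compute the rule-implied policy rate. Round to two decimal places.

13.65%

Output 3.1% above potential → ỹ = 3.1.
i = 1.1 + 8.0 + 0.5 × (8.0 − 2.0) + 0.5 × 3.1
   = 1.1 + 8 + 3 + 1.55 = 13.65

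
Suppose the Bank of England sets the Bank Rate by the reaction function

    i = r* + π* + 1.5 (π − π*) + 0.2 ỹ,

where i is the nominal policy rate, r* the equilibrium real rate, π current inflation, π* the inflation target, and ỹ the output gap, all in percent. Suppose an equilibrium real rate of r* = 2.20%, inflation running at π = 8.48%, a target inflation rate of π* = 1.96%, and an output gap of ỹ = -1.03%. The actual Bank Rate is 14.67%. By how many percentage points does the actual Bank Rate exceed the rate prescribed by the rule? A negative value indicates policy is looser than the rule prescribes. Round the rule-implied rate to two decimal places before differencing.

0.94 pp

i = 2.20 + 1.96 + 1.5 × (8.48 − 1.96) + 0.2 × (-1.03)
   = 2.20 + 1.96 + 9.78 − 0.206 = 13.73
Deviation = 14.67 − 13.73 = 0.94 pp.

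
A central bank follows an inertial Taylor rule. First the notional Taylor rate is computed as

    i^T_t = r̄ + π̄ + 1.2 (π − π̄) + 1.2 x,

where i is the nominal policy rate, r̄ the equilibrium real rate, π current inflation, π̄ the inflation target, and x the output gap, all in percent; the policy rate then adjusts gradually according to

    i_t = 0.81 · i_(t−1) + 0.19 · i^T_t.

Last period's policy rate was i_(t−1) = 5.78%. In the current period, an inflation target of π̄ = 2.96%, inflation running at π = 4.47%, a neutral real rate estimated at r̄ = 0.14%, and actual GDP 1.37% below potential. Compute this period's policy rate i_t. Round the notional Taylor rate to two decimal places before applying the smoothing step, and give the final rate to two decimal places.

5.30%

Output 1.37% below potential → x = -1.37.
i^T_t = 0.14 + 2.96 + 1.2 × (4.47 − 2.96) + 1.2 × (-1.37)
   = 0.14 + 2.96 + 1.812 − 1.644 = 3.27
i_t = 0.81 × 5.78 + 0.19 × 3.27 = 4.6818 + 0.6213 = 5.30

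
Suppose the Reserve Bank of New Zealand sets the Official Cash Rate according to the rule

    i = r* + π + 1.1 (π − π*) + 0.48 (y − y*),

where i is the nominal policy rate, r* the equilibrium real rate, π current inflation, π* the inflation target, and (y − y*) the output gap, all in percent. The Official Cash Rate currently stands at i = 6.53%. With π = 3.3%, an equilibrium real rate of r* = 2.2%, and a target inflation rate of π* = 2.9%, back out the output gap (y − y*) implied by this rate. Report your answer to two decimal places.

0.48 (y − y*) = 6.53 − 2.2 − 3.3 − 1.1 × (3.3 − 2.9) = 0.59
(y − y*) = 0.59 / 0.48 = 1.23

1.23%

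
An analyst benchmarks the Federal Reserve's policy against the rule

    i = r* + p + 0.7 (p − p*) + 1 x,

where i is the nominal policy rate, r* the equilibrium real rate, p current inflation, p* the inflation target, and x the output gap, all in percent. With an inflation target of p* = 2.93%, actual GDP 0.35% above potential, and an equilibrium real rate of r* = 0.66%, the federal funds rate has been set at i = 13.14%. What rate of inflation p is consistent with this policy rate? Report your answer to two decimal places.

Output 0.35% above potential → x = 0.35.
Collecting p: i = r* + (1 + 0.7) p − 0.7 p* + 1 x
1.7 p = 13.14 − 0.66 + 0.7 × 2.93 − 1 × 0.35 = 14.181
p = 14.181 / 1.7 = 8.34

8.34%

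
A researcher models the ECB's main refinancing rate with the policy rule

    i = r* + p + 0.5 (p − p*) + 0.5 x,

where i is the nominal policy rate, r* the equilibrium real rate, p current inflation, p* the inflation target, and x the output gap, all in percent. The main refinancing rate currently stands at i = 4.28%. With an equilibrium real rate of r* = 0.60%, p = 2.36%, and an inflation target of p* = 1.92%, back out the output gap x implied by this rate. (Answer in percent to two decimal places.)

0.5 x = 4.28 − 0.60 − 2.36 − 0.5 × (2.36 − 1.92) = 1.1
x = 1.1 / 0.5 = 2.20

2.20%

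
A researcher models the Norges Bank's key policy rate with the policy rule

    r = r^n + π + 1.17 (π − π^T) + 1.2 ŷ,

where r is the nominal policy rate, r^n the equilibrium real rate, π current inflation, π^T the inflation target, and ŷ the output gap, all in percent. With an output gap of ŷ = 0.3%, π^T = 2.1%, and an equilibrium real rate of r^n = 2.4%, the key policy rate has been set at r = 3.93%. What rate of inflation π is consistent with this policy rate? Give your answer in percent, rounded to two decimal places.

Collecting π: r = r^n + (1 + 1.17) π − 1.17 π^T + 1.2 ŷ
2.17 π = 3.93 − 2.4 + 1.17 × 2.1 − 1.2 × 0.3 = 3.627
π = 3.627 / 2.17 = 1.67

1.67%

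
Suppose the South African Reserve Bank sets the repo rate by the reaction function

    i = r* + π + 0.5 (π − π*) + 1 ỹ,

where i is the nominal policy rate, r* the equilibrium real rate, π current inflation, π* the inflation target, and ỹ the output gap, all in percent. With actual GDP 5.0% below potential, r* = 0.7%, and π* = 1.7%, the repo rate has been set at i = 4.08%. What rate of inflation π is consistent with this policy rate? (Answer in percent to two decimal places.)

6.15%

Output 5.0% below potential → ỹ = -5.0.
Collecting π: i = r* + (1 + 0.5) π − 0.5 π* + 1 ỹ
1.5 π = 4.08 − 0.7 + 0.5 × 1.7 − 1 × (-5.0) = 9.23
π = 9.23 / 1.5 = 6.15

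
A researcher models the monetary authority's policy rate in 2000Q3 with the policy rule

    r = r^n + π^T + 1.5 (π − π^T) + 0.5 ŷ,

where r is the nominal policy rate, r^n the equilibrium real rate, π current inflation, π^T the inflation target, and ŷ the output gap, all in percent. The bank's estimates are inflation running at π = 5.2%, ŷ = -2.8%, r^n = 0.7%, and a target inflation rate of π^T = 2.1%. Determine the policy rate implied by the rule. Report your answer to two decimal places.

r = 0.7 + 2.1 + 1.5 × (5.2 − 2.1) + 0.5 × (-2.8)
   = 0.7 + 2.1 + 4.65 − 1.4 = 6.05

6.05%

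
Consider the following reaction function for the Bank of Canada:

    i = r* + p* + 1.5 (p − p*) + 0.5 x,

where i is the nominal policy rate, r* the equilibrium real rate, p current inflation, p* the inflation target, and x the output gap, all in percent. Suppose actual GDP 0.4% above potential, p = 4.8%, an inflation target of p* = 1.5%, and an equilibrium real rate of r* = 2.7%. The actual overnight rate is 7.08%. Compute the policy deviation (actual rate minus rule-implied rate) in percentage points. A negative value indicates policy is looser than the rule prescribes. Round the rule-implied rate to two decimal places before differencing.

Output 0.4% above potential → x = 0.4.
i = 2.7 + 1.5 + 1.5 × (4.8 − 1.5) + 0.5 × 0.4
   = 2.7 + 1.5 + 4.95 + 0.2 = 9.35
Deviation = 7.08 − 9.35 = -2.27 pp.

-2.27 pp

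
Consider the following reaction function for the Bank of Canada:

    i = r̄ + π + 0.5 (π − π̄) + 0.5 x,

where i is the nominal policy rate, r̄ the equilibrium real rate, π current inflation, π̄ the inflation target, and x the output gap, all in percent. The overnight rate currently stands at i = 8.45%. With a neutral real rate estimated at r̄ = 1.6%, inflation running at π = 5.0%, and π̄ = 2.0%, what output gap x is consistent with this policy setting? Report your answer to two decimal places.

0.5 x = 8.45 − 1.6 − 5.0 − 0.5 × (5.0 − 2.0) = 0.35
x = 0.35 / 0.5 = 0.70

0.70%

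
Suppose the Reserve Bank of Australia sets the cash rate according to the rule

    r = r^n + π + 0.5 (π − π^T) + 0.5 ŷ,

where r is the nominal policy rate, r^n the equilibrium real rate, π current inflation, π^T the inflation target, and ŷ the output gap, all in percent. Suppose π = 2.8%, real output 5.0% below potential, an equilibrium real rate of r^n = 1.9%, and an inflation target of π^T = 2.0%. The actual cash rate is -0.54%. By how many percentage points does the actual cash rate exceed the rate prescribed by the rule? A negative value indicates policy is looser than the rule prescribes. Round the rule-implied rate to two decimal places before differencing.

-3.14 pp

Output 5.0% below potential → ŷ = -5.0.
r = 1.9 + 2.8 + 0.5 × (2.8 − 2.0) + 0.5 × (-5.0)
   = 1.9 + 2.8 + 0.4 − 2.5 = 2.60
Deviation = -0.54 − 2.60 = -3.14 pp.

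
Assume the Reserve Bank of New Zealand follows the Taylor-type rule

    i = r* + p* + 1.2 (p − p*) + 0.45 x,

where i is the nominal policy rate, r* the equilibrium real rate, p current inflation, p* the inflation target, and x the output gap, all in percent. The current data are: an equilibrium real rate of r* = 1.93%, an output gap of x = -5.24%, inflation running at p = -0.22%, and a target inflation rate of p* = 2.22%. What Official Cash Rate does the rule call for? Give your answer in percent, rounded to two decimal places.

-1.14%

i = 1.93 + 2.22 + 1.2 × (-0.22 − 2.22) + 0.45 × (-5.24)
   = 1.93 + 2.22 − 2.928 − 2.358 = -1.14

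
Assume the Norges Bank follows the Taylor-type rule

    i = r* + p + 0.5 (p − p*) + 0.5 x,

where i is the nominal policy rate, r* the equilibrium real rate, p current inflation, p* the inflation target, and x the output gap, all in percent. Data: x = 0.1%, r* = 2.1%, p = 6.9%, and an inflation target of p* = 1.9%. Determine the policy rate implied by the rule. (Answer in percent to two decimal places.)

11.55%

i = 2.1 + 6.9 + 0.5 × (6.9 − 1.9) + 0.5 × 0.1
   = 2.1 + 6.9 + 2.5 + 0.05 = 11.55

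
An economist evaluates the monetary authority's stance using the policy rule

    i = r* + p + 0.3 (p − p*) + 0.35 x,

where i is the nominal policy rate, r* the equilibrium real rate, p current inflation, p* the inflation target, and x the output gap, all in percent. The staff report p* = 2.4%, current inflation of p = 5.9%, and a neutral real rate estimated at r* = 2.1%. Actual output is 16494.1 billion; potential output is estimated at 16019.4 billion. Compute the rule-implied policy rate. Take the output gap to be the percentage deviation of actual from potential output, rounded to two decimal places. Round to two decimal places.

10.09%

Output gap = 100 × (16494.1 − 16019.4) / 16019.4 = 2.96%.
i = 2.10 + 5.90 + 0.3 × (5.90 − 2.40) + 0.35 × 2.96
   = 2.10 + 5.9 + 1.05 + 1.036 = 10.09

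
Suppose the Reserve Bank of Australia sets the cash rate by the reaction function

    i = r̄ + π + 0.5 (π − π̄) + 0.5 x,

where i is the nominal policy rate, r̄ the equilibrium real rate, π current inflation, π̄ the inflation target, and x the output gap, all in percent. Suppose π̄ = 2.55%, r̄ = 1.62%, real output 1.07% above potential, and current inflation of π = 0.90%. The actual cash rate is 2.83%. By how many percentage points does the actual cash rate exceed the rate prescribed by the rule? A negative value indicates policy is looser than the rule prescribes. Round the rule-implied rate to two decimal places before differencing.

0.60 pp

Output 1.07% above potential → x = 1.07.
i = 1.62 + 0.90 + 0.5 × (0.90 − 2.55) + 0.5 × 1.07
   = 1.62 + 0.9 − 0.825 + 0.535 = 2.23
Deviation = 2.83 − 2.23 = 0.60 pp.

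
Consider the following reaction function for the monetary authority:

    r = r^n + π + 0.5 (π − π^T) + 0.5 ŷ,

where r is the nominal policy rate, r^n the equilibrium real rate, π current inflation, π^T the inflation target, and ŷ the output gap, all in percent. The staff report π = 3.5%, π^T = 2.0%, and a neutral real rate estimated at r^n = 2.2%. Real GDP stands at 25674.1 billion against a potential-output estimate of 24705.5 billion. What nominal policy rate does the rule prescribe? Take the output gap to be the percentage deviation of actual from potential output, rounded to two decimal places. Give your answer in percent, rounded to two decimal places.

8.41%

Output gap = 100 × (25674.1 − 24705.5) / 24705.5 = 3.92%.
r = 2.20 + 3.50 + 0.5 × (3.50 − 2.00) + 0.5 × 3.92
   = 2.20 + 3.5 + 0.75 + 1.96 = 8.41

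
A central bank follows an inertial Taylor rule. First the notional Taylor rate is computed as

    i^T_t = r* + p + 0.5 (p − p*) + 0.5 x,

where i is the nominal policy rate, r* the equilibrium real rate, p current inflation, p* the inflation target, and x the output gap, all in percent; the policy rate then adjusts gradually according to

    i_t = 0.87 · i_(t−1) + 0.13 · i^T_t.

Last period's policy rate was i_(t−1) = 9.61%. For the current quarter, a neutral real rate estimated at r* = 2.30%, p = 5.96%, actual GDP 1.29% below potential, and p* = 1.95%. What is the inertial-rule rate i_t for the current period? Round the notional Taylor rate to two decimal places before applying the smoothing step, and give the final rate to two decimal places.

9.61%

Output 1.29% below potential → x = -1.29.
i^T_t = 2.30 + 5.96 + 0.5 × (5.96 − 1.95) + 0.5 × (-1.29)
   = 2.30 + 5.96 + 2.005 − 0.645 = 9.62
i_t = 0.87 × 9.61 + 0.13 × 9.62 = 8.3607 + 1.2506 = 9.61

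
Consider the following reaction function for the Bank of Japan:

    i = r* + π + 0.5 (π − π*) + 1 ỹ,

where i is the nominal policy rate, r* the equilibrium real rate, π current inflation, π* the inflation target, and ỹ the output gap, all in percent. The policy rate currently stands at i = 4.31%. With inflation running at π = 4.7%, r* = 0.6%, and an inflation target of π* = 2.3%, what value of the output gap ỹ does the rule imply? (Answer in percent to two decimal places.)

1 ỹ = 4.31 − 0.6 − 4.7 − 0.5 × (4.7 − 2.3) = -2.19
ỹ = -2.19 / 1 = -2.19

-2.19%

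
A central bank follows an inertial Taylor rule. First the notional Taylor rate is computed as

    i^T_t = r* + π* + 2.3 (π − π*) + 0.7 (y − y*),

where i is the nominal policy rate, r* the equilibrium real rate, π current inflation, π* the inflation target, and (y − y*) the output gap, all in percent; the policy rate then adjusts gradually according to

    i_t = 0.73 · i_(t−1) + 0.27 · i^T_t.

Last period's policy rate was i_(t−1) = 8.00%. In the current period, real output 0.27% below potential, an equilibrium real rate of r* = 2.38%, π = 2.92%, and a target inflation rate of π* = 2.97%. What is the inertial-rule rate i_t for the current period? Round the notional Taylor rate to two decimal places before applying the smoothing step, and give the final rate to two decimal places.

Output 0.27% below potential → (y − y*) = -0.27.
i^T_t = 2.38 + 2.97 + 2.3 × (2.92 − 2.97) + 0.7 × (-0.27)
   = 2.38 + 2.97 − 0.115 − 0.189 = 5.05
i_t = 0.73 × 8.00 + 0.27 × 5.05 = 5.84 + 1.3635 = 7.20

7.20%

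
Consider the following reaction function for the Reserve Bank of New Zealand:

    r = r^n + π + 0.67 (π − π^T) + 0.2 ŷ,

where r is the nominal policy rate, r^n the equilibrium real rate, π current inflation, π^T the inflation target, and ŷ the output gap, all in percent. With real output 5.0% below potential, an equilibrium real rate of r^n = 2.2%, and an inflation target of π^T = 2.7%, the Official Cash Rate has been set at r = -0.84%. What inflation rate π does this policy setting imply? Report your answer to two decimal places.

Output 5.0% below potential → ŷ = -5.0.
Collecting π: r = r^n + (1 + 0.67) π − 0.67 π^T + 0.2 ŷ
1.67 π = -0.84 − 2.2 + 0.67 × 2.7 − 0.2 × (-5.0) = -0.231
π = -0.231 / 1.67 = -0.14

-0.14%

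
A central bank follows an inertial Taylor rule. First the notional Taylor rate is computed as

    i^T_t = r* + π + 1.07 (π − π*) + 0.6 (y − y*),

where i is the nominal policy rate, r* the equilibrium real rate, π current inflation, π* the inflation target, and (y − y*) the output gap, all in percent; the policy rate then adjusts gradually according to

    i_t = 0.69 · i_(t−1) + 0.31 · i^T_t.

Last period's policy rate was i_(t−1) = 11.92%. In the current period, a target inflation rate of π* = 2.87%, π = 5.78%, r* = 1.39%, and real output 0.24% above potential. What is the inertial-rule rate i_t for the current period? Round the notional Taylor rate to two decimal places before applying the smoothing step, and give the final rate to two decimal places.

Output 0.24% above potential → (y − y*) = 0.24.
i^T_t = 1.39 + 5.78 + 1.07 × (5.78 − 2.87) + 0.6 × 0.24
   = 1.39 + 5.78 + 3.1137 + 0.144 = 10.43
i_t = 0.69 × 11.92 + 0.31 × 10.43 = 8.2248 + 3.2333 = 11.46

11.46%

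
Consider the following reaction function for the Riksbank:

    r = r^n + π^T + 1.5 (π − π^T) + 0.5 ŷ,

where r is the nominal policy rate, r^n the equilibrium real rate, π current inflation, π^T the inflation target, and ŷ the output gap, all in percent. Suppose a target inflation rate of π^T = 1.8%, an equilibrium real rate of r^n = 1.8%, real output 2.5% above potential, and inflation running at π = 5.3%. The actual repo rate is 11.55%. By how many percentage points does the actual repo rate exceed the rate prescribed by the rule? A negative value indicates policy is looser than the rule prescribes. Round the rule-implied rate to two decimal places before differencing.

Output 2.5% above potential → ŷ = 2.5.
r = 1.8 + 1.8 + 1.5 × (5.3 − 1.8) + 0.5 × 2.5
   = 1.8 + 1.8 + 5.25 + 1.25 = 10.10
Deviation = 11.55 − 10.10 = 1.45 pp.

1.45 pp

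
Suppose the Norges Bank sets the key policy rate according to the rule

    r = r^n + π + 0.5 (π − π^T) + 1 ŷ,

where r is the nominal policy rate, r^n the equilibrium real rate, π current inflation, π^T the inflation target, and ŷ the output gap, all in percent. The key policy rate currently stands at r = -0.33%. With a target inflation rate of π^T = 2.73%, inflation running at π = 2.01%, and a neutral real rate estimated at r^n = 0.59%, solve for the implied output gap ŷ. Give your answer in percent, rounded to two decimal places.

-2.57%

1 ŷ = -0.33 − 0.59 − 2.01 − 0.5 × (2.01 − 2.73) = -2.57
ŷ = -2.57 / 1 = -2.57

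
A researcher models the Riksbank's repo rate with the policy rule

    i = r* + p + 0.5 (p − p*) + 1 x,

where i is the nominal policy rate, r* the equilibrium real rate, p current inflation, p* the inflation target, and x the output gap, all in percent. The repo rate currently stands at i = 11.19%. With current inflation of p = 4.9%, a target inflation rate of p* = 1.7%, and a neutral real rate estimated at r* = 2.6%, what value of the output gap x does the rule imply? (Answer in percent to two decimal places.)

2.09%

1 x = 11.19 − 2.6 − 4.9 − 0.5 × (4.9 − 1.7) = 2.09
x = 2.09 / 1 = 2.09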